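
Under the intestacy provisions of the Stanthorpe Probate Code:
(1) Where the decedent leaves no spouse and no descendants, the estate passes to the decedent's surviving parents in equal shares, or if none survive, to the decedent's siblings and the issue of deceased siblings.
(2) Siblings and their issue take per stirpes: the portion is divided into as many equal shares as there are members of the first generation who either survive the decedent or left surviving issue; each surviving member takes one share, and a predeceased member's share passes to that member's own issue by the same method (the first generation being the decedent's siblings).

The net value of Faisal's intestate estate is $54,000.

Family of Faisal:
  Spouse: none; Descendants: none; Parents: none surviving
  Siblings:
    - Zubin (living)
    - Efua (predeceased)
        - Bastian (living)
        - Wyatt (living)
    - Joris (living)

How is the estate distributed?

Zubin: $18,000; Bastian: $9,000; Wyatt: $9,000; Joris: $18,000

The entire $54,000 passes to the siblings and their issue.
That amount ($54,000) is divided into 3 shares of $18,000: Zubin and Joris each take $18,000; Efua's $18,000 share passes to Efua's issue.
Efua's share ($18,000) is divided into 2 shares of $9,000: Bastian and Wyatt each take $9,000.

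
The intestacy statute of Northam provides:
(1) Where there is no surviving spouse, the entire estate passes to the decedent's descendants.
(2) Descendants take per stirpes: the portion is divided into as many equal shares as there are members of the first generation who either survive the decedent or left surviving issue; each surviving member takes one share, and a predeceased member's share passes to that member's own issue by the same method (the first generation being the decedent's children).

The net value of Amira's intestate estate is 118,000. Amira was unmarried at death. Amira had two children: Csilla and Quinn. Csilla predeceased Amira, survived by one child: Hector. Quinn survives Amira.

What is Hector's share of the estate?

Hector receives 59,000.

The entire 118,000 passes to the descendants.
That amount (118,000) is divided into 2 shares of 59,000: Quinn takes 59,000; Csilla's 59,000 share passes to Csilla's issue.
Csilla's share (59,000) passes entirely to Hector.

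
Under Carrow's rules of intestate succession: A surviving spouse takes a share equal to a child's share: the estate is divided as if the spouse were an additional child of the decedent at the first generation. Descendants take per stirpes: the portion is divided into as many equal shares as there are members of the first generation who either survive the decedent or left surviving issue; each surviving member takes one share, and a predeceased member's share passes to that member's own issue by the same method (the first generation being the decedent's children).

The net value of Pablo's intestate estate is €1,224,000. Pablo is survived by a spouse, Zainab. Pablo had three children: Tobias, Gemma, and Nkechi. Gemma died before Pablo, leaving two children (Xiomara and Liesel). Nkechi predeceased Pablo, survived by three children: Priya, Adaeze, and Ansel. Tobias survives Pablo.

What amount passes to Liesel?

The spouse counts as an additional share at the children's level, so there are 4 primary shares of €306,000. Zainab takes one such share (€306,000).
The children's combined portion (€918,000) is divided into 3 shares of €306,000: Tobias takes €306,000; Gemma's €306,000 share passes to Gemma's issue; Nkechi's €306,000 share passes to Nkechi's issue.
Gemma's share (€306,000) is divided into 2 shares of €153,000: Xiomara and Liesel each take €153,000.
Nkechi's share (€306,000) is divided into 3 shares of €102,000: Priya, Adaeze, and Ansel each take €102,000.

Liesel receives €153,000.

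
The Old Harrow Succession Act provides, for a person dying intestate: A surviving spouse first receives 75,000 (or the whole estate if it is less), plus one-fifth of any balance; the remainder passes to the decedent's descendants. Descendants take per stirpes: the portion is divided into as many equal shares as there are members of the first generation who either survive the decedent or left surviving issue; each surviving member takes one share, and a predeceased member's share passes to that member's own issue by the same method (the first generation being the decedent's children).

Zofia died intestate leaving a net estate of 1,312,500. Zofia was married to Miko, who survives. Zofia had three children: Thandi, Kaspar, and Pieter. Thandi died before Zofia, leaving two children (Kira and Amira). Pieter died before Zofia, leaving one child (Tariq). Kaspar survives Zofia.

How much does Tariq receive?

Tariq receives 330,000.

Miko first takes 75,000, leaving a balance of 1,237,500. Miko then takes one-fifth of the balance (247,500), for a total of 322,500. The remaining 990,000 passes to the descendants.
The descendants' portion (990,000) is divided into 3 shares of 330,000: Kaspar takes 330,000; Thandi's 330,000 share passes to Thandi's issue; Pieter's 330,000 share passes to Pieter's issue.
Thandi's share (330,000) is divided into 2 shares of 165,000: Kira and Amira each take 165,000.
Pieter's share (330,000) passes entirely to Tariq.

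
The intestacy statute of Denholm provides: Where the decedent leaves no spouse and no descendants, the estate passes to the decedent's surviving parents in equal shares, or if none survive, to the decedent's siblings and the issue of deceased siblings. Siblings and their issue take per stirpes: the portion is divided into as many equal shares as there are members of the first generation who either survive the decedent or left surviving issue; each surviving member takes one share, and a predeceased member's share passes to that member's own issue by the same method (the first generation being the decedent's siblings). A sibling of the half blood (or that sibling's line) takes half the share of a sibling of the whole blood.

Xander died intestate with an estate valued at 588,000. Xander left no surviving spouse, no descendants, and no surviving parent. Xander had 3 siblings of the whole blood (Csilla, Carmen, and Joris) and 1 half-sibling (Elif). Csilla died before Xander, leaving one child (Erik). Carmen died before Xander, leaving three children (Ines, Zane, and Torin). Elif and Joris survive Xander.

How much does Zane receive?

The entire 588,000 passes to the siblings and their issue.
Counting each half-blood sibling's line as half a unit, there are 7/2 units in 588,000, so one unit is 168,000. Whole-blood lines (Csilla, Carmen, and Joris) take 168,000 each; half-blood lines (Elif) take 84,000 each.
Csilla's share (168,000) passes entirely to Erik.
Carmen's share (168,000) is divided into 3 shares of 56,000: Ines, Zane, and Torin each take 56,000.

Zane receives 56,000.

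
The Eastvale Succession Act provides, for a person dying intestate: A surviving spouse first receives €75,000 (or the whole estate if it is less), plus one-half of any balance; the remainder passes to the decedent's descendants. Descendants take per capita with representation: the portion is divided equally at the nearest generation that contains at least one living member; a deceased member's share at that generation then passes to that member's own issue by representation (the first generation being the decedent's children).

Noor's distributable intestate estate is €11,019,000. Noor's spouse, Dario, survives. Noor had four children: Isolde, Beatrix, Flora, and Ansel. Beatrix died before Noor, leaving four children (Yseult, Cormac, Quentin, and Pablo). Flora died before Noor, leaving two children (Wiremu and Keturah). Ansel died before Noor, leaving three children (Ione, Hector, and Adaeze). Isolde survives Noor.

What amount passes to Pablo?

Pablo receives €342,000.

Dario first takes €75,000, leaving a balance of €10,944,000. Dario then takes one-half of the balance (€5,472,000), for a total of €5,547,000. The remaining €5,472,000 passes to the descendants.
The descendants' portion (€5,472,000) is divided into 4 shares of €1,368,000: Isolde takes €1,368,000; Beatrix's €1,368,000 share passes to Beatrix's issue; Flora's €1,368,000 share passes to Flora's issue; Ansel's €1,368,000 share passes to Ansel's issue.
Beatrix's share (€1,368,000) is divided into 4 shares of €342,000: Yseult, Cormac, Quentin, and Pablo each take €342,000.
Flora's share (€1,368,000) is divided into 2 shares of €684,000: Wiremu and Keturah each take €684,000.
Ansel's share (€1,368,000) is divided into 3 shares of €456,000: Ione, Hector, and Adaeze each take €456,000.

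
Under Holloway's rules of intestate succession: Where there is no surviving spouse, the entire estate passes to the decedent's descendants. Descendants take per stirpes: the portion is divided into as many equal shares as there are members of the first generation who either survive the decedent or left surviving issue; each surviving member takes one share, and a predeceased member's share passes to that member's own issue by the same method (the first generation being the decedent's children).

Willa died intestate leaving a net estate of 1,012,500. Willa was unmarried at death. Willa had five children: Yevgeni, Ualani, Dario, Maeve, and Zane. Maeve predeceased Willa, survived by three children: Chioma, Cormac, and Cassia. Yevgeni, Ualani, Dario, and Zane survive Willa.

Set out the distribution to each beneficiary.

Yevgeni: 202,500; Ualani: 202,500; Dario: 202,500; Chioma: 67,500; Cormac: 67,500; Cassia: 67,500; Zane: 202,500

The entire 1,012,500 passes to the descendants.
That amount (1,012,500) is divided into 5 shares of 202,500: Yevgeni, Ualani, Dario, and Zane each take 202,500; Maeve's 202,500 share passes to Maeve's issue.
Maeve's share (202,500) is divided into 3 shares of 67,500: Chioma, Cormac, and Cassia each take 67,500.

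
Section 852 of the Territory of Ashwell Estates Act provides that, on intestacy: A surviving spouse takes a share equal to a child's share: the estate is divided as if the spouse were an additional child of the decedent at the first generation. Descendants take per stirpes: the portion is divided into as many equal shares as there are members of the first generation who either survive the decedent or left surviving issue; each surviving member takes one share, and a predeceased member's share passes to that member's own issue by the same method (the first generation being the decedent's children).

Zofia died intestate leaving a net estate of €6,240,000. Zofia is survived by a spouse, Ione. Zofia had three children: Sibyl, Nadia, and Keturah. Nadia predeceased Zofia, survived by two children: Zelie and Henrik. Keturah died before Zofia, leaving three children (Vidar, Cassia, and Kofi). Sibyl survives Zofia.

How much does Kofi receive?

Kofi receives €520,000.

The spouse counts as an additional share at the children's level, so there are 4 primary shares of €1,560,000. Ione takes one such share (€1,560,000).
The children's combined portion (€4,680,000) is divided into 3 shares of €1,560,000: Sibyl takes €1,560,000; Nadia's €1,560,000 share passes to Nadia's issue; Keturah's €1,560,000 share passes to Keturah's issue.
Nadia's share (€1,560,000) is divided into 2 shares of €780,000: Zelie and Henrik each take €780,000.
Keturah's share (€1,560,000) is divided into 3 shares of €520,000: Vidar, Cassia, and Kofi each take €520,000.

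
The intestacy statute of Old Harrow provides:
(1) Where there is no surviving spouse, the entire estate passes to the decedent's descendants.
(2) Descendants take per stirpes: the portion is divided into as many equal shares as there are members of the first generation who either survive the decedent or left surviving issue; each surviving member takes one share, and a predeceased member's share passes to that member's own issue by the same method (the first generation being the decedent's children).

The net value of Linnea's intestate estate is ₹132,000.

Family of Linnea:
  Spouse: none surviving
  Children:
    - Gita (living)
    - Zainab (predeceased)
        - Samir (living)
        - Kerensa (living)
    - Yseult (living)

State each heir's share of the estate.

Gita: ₹44,000; Samir: ₹22,000; Kerensa: ₹22,000; Yseult: ₹44,000

The entire ₹132,000 passes to the descendants.
That amount (₹132,000) is divided into 3 shares of ₹44,000: Gita and Yseult each take ₹44,000; Zainab's ₹44,000 share passes to Zainab's issue.
Zainab's share (₹44,000) is divided into 2 shares of ₹22,000: Samir and Kerensa each take ₹22,000.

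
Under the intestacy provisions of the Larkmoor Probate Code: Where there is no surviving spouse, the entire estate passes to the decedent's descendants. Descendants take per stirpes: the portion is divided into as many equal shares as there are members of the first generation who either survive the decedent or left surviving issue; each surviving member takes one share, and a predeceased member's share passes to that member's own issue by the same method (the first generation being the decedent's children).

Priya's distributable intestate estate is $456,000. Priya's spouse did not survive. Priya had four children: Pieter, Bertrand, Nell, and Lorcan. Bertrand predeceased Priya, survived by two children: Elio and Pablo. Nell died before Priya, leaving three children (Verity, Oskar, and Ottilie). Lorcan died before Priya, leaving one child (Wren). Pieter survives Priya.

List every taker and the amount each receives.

Pieter: $114,000; Elio: $57,000; Pablo: $57,000; Verity: $38,000; Oskar: $38,000; Ottilie: $38,000; Wren: $114,000

The entire $456,000 passes to the descendants.
That amount ($456,000) is divided into 4 shares of $114,000: Pieter takes $114,000; Bertrand's $114,000 share passes to Bertrand's issue; Nell's $114,000 share passes to Nell's issue; Lorcan's $114,000 share passes to Lorcan's issue.
Bertrand's share ($114,000) is divided into 2 shares of $57,000: Elio and Pablo each take $57,000.
Nell's share ($114,000) is divided into 3 shares of $38,000: Verity, Oskar, and Ottilie each take $38,000.
Lorcan's share ($114,000) passes entirely to Wren.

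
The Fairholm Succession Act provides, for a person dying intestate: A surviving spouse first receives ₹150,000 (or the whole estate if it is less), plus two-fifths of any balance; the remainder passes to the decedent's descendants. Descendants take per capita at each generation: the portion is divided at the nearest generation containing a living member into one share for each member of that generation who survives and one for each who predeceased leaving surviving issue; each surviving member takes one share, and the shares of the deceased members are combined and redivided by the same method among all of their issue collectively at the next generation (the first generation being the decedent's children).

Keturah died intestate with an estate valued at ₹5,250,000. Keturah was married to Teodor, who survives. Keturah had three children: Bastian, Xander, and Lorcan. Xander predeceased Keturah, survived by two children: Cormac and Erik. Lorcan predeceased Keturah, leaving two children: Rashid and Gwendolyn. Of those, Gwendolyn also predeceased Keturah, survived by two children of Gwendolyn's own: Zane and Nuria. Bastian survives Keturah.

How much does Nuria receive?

Teodor first takes ₹150,000, leaving a balance of ₹5,100,000. Teodor then takes two-fifths of the balance (₹2,040,000), for a total of ₹2,190,000. The remaining ₹3,060,000 passes to the descendants.
The descendants' portion (₹3,060,000) is divided at the children's generation into 3 shares of ₹1,020,000. Bastian takes ₹1,020,000. The 2 shares of the deceased (Xander and Lorcan) are combined into a pool of ₹2,040,000.
That pool (₹2,040,000) is divided at the grandchildren's generation into 4 shares of ₹510,000. Cormac, Erik, and Rashid each take ₹510,000. The remaining share for the deceased Gwendolyn (₹510,000) is carried to the next generation.
That pool (₹510,000) is divided at the great-grandchildren's generation equally among Zane and Nuria: ₹255,000 each.

Nuria receives ₹255,000.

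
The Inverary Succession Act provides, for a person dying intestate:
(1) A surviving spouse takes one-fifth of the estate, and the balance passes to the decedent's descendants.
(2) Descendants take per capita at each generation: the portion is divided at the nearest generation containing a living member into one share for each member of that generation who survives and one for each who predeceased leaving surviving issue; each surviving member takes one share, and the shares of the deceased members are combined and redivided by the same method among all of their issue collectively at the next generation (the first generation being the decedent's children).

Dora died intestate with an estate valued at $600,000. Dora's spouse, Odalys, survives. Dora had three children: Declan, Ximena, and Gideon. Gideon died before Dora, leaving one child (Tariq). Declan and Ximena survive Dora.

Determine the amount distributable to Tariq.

Odalys takes one-fifth of $600,000 = $120,000. The remaining $480,000 passes to the descendants.
The descendants' portion ($480,000) is divided at the children's generation into 3 shares of $160,000. Declan and Ximena each take $160,000. The remaining share for the deceased Gideon ($160,000) is carried to the next generation.
That pool ($160,000) passes entirely to Tariq, the sole taker at the grandchildren's generation.

Tariq receives $160,000.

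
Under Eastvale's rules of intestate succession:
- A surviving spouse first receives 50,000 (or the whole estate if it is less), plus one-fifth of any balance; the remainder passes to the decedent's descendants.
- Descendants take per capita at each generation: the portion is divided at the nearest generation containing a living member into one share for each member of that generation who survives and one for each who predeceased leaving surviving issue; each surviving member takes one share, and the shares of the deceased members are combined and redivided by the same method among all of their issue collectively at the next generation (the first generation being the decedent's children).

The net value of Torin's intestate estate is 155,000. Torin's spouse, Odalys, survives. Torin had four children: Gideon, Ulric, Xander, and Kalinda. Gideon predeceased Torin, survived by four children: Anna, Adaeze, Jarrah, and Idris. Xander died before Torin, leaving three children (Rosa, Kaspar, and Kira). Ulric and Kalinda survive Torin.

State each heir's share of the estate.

Odalys first takes 50,000, leaving a balance of 105,000. Odalys then takes one-fifth of the balance (21,000), for a total of 71,000. The remaining 84,000 passes to the descendants.
The descendants' portion (84,000) is divided at the children's generation into 4 shares of 21,000. Ulric and Kalinda each take 21,000. The 2 shares of the deceased (Gideon and Xander) are combined into a pool of 42,000.
That pool (42,000) is divided at the grandchildren's generation equally among Anna, Adaeze, Jarrah, Idris, Rosa, Kaspar, and Kira: 6,000 each.

Odalys: 71,000; Anna: 6,000; Adaeze: 6,000; Jarrah: 6,000; Idris: 6,000; Ulric: 21,000; Rosa: 6,000; Kaspar: 6,000; Kira: 6,000; Kalinda: 21,000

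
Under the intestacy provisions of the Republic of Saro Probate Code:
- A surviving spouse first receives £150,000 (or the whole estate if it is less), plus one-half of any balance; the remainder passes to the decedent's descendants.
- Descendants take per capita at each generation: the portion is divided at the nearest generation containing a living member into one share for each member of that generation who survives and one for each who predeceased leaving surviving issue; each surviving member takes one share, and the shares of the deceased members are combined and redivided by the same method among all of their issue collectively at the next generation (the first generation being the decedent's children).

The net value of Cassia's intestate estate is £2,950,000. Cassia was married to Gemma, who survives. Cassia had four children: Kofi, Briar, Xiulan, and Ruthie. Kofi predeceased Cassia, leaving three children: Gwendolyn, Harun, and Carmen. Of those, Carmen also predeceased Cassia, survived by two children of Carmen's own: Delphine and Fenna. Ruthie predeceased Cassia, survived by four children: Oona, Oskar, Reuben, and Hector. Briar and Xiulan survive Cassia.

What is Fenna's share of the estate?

Fenna receives £50,000.

Gemma first takes £150,000, leaving a balance of £2,800,000. Gemma then takes one-half of the balance (£1,400,000), for a total of £1,550,000. The remaining £1,400,000 passes to the descendants.
The descendants' portion (£1,400,000) is divided at the children's generation into 4 shares of £350,000. Briar and Xiulan each take £350,000. The 2 shares of the deceased (Kofi and Ruthie) are combined into a pool of £700,000.
That pool (£700,000) is divided at the grandchildren's generation into 7 shares of £100,000. Gwendolyn, Harun, Oona, Oskar, Reuben, and Hector each take £100,000. The remaining share for the deceased Carmen (£100,000) is carried to the next generation.
That pool (£100,000) is divided at the great-grandchildren's generation equally among Delphine and Fenna: £50,000 each.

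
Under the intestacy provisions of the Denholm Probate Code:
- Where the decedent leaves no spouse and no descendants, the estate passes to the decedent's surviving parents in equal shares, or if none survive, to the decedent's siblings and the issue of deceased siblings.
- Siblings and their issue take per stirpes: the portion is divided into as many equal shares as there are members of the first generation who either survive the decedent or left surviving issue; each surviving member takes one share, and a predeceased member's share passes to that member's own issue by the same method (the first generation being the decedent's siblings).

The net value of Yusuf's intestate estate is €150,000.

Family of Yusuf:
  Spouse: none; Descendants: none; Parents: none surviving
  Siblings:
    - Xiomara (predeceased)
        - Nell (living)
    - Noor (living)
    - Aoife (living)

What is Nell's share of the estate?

The entire €150,000 passes to the siblings and their issue.
That amount (€150,000) is divided into 3 shares of €50,000: Noor and Aoife each take €50,000; Xiomara's €50,000 share passes to Xiomara's issue.
Xiomara's share (€50,000) passes entirely to Nell.

Nell receives €50,000.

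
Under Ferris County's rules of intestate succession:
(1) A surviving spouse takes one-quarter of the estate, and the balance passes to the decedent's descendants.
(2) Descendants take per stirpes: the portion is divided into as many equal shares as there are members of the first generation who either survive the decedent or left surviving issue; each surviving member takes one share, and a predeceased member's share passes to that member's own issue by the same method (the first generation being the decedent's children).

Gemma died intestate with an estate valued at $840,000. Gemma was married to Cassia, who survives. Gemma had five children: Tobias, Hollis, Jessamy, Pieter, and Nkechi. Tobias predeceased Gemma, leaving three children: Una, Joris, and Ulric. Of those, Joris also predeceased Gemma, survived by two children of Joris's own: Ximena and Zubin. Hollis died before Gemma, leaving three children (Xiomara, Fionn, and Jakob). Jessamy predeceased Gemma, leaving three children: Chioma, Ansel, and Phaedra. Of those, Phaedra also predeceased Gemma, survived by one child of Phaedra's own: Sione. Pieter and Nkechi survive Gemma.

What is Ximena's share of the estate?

Ximena receives $21,000.

Cassia takes one-quarter of $840,000 = $210,000. The remaining $630,000 passes to the descendants.
The descendants' portion ($630,000) is divided into 5 shares of $126,000: Pieter and Nkechi each take $126,000; Tobias's $126,000 share passes to Tobias's issue; Hollis's $126,000 share passes to Hollis's issue; Jessamy's $126,000 share passes to Jessamy's issue.
Tobias's share ($126,000) is divided into 3 shares of $42,000: Una and Ulric each take $42,000; Joris's $42,000 share passes to Joris's issue.
Joris's share ($42,000) is divided into 2 shares of $21,000: Ximena and Zubin each take $21,000.
Hollis's share ($126,000) is divided into 3 shares of $42,000: Xiomara, Fionn, and Jakob each take $42,000.
Jessamy's share ($126,000) is divided into 3 shares of $42,000: Chioma and Ansel each take $42,000; Phaedra's $42,000 share passes to Phaedra's issue.
Phaedra's share ($42,000) passes entirely to Sione.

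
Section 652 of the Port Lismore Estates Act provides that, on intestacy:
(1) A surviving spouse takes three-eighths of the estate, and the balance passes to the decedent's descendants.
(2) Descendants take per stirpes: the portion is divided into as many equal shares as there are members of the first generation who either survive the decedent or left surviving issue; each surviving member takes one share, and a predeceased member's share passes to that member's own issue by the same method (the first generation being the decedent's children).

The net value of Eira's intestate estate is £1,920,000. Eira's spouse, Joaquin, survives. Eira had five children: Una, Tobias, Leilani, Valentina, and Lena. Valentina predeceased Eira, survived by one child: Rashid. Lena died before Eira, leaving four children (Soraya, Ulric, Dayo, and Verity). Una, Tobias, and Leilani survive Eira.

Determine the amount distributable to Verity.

Verity receives £60,000.

Joaquin takes three-eighths of £1,920,000 = £720,000. The remaining £1,200,000 passes to the descendants.
The descendants' portion (£1,200,000) is divided into 5 shares of £240,000: Una, Tobias, and Leilani each take £240,000; Valentina's £240,000 share passes to Valentina's issue; Lena's £240,000 share passes to Lena's issue.
Valentina's share (£240,000) passes entirely to Rashid.
Lena's share (£240,000) is divided into 4 shares of £60,000: Soraya, Ulric, Dayo, and Verity each take £60,000.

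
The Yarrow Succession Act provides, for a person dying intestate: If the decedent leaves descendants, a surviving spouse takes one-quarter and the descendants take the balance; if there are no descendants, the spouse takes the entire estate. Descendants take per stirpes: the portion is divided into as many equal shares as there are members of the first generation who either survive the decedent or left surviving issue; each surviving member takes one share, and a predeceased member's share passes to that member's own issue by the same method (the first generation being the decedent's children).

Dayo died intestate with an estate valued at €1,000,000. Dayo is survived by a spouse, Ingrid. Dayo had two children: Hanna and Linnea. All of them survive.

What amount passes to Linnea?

Linnea receives €375,000.

Ingrid takes one-quarter of €1,000,000 = €250,000. The remaining €750,000 passes to the descendants.
The descendants' portion (€750,000) is divided into 2 shares of €375,000: Hanna and Linnea each take €375,000.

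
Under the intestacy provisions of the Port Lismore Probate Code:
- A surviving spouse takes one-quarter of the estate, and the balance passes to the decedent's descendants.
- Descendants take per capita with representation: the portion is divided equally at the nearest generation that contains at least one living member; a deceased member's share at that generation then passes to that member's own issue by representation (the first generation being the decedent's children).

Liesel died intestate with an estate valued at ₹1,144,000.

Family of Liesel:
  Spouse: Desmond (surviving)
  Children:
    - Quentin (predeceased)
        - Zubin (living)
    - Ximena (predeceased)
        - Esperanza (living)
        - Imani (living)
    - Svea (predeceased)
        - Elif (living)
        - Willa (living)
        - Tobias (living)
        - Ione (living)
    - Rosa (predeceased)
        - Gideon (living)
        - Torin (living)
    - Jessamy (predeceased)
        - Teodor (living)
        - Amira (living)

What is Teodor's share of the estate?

Desmond takes one-quarter of ₹1,144,000 = ₹286,000. The remaining ₹858,000 passes to the descendants.
No child survives, so the initial division is made at the grandchildren's generation.
The descendants' portion (₹858,000) is divided into 11 shares of ₹78,000: Zubin, Esperanza, Imani, Elif, Willa, Tobias, Ione, Gideon, Torin, Teodor, and Amira each take ₹78,000.

Teodor receives ₹78,000.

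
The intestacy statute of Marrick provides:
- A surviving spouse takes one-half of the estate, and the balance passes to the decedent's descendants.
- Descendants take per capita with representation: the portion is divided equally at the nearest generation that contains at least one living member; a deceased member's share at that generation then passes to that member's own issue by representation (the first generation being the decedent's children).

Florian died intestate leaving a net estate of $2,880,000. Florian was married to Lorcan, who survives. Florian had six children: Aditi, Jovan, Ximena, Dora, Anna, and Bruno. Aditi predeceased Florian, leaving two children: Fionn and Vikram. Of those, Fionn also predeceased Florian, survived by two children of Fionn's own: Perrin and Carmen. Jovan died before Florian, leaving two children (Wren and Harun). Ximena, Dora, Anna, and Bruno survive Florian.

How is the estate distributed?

Lorcan takes one-half of $2,880,000 = $1,440,000. The remaining $1,440,000 passes to the descendants.
The descendants' portion ($1,440,000) is divided into 6 shares of $240,000: Ximena, Dora, Anna, and Bruno each take $240,000; Aditi's $240,000 share passes to Aditi's issue; Jovan's $240,000 share passes to Jovan's issue.
Aditi's share ($240,000) is divided into 2 shares of $120,000: Vikram takes $120,000; Fionn's $120,000 share passes to Fionn's issue.
Fionn's share ($120,000) is divided into 2 shares of $60,000: Perrin and Carmen each take $60,000.
Jovan's share ($240,000) is divided into 2 shares of $120,000: Wren and Harun each take $120,000.

Lorcan: $1,440,000; Perrin: $60,000; Carmen: $60,000; Vikram: $120,000; Wren: $120,000; Harun: $120,000; Ximena: $240,000; Dora: $240,000; Anna: $240,000; Bruno: $240,000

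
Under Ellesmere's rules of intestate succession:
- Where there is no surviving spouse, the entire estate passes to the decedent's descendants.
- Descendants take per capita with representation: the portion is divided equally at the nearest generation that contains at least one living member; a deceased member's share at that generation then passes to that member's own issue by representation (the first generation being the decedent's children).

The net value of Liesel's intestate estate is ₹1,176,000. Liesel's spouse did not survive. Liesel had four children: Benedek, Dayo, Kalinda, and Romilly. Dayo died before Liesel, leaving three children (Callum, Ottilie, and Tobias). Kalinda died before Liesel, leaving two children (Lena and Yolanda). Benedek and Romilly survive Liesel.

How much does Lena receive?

The entire ₹1,176,000 passes to the descendants.
That amount (₹1,176,000) is divided into 4 shares of ₹294,000: Benedek and Romilly each take ₹294,000; Dayo's ₹294,000 share passes to Dayo's issue; Kalinda's ₹294,000 share passes to Kalinda's issue.
Dayo's share (₹294,000) is divided into 3 shares of ₹98,000: Callum, Ottilie, and Tobias each take ₹98,000.
Kalinda's share (₹294,000) is divided into 2 shares of ₹147,000: Lena and Yolanda each take ₹147,000.

Lena receives ₹147,000.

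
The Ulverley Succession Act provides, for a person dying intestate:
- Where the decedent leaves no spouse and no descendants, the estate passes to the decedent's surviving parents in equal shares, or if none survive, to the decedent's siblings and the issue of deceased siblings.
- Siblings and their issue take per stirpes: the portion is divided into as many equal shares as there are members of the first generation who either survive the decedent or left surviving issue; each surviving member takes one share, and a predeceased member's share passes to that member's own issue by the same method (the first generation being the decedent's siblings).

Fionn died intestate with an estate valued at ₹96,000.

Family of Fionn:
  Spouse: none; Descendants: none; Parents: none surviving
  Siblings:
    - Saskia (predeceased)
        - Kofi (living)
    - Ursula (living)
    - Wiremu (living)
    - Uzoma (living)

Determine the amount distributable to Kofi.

The entire ₹96,000 passes to the siblings and their issue.
That amount (₹96,000) is divided into 4 shares of ₹24,000: Ursula, Wiremu, and Uzoma each take ₹24,000; Saskia's ₹24,000 share passes to Saskia's issue.
Saskia's share (₹24,000) passes entirely to Kofi.

Kofi receives ₹24,000.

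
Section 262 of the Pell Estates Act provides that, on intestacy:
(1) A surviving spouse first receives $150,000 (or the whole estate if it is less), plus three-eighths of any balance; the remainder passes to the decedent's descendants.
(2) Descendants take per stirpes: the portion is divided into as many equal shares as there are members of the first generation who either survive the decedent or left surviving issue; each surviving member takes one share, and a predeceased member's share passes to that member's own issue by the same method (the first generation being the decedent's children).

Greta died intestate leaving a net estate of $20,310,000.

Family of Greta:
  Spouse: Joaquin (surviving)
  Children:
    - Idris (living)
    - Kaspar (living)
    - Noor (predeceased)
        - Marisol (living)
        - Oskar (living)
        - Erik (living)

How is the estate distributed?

Joaquin: $7,710,000; Idris: $4,200,000; Kaspar: $4,200,000; Marisol: $1,400,000; Oskar: $1,400,000; Erik: $1,400,000

Joaquin first takes $150,000, leaving a balance of $20,160,000. Joaquin then takes three-eighths of the balance ($7,560,000), for a total of $7,710,000. The remaining $12,600,000 passes to the descendants.
The descendants' portion ($12,600,000) is divided into 3 shares of $4,200,000: Idris and Kaspar each take $4,200,000; Noor's $4,200,000 share passes to Noor's issue.
Noor's share ($4,200,000) is divided into 3 shares of $1,400,000: Marisol, Oskar, and Erik each take $1,400,000.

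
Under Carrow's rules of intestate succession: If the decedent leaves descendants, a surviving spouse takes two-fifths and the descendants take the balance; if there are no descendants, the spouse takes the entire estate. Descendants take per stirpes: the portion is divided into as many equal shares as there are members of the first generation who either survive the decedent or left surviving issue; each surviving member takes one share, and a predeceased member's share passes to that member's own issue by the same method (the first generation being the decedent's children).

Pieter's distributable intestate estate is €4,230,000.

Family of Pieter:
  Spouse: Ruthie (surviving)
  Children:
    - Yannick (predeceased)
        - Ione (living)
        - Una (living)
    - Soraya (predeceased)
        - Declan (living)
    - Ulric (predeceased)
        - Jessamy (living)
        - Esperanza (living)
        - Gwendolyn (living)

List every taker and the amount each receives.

Ruthie takes two-fifths of €4,230,000 = €1,692,000. The remaining €2,538,000 passes to the descendants.
The descendants' portion (€2,538,000) is divided into 3 shares of €846,000: Yannick's €846,000 share passes to Yannick's issue; Soraya's €846,000 share passes to Soraya's issue; Ulric's €846,000 share passes to Ulric's issue.
Yannick's share (€846,000) is divided into 2 shares of €423,000: Ione and Una each take €423,000.
Soraya's share (€846,000) passes entirely to Declan.
Ulric's share (€846,000) is divided into 3 shares of €282,000: Jessamy, Esperanza, and Gwendolyn each take €282,000.

Ruthie: €1,692,000; Ione: €423,000; Una: €423,000; Declan: €846,000; Jessamy: €282,000; Esperanza: €282,000; Gwendolyn: €282,000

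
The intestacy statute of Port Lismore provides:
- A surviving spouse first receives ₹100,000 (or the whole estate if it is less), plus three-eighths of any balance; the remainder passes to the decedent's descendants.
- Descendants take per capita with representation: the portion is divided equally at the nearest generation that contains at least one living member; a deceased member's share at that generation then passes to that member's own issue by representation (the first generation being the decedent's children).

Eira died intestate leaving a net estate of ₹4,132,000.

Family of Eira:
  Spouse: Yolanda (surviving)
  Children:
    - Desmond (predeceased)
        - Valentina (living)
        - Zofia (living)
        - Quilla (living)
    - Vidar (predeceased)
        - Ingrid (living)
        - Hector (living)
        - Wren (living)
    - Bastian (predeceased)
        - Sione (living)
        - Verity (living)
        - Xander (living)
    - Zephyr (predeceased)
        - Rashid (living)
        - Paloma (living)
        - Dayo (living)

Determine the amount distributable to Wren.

Yolanda first takes ₹100,000, leaving a balance of ₹4,032,000. Yolanda then takes three-eighths of the balance (₹1,512,000), for a total of ₹1,612,000. The remaining ₹2,520,000 passes to the descendants.
No child survives, so the initial division is made at the grandchildren's generation.
The descendants' portion (₹2,520,000) is divided into 12 shares of ₹210,000: Valentina, Zofia, Quilla, Ingrid, Hector, Wren, Sione, Verity, Xander, Rashid, Paloma, and Dayo each take ₹210,000.

Wren receives ₹210,000.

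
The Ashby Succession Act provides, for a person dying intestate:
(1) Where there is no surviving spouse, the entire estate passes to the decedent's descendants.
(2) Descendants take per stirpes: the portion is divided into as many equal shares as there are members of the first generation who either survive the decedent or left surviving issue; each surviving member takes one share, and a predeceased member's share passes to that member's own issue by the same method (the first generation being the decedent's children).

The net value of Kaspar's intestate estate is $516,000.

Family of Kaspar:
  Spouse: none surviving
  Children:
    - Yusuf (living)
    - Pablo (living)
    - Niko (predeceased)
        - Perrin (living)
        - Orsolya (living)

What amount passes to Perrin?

The entire $516,000 passes to the descendants.
That amount ($516,000) is divided into 3 shares of $172,000: Yusuf and Pablo each take $172,000; Niko's $172,000 share passes to Niko's issue.
Niko's share ($172,000) is divided into 2 shares of $86,000: Perrin and Orsolya each take $86,000.

Perrin receives $86,000.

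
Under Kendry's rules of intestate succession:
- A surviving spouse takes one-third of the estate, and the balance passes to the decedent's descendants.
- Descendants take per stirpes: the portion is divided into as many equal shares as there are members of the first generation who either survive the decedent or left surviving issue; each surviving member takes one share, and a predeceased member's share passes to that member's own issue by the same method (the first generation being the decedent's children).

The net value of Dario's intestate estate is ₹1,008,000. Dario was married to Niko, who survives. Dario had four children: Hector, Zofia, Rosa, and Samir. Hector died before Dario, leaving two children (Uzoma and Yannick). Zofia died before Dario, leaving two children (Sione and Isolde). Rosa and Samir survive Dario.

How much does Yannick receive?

Niko takes one-third of ₹1,008,000 = ₹336,000. The remaining ₹672,000 passes to the descendants.
The descendants' portion (₹672,000) is divided into 4 shares of ₹168,000: Rosa and Samir each take ₹168,000; Hector's ₹168,000 share passes to Hector's issue; Zofia's ₹168,000 share passes to Zofia's issue.
Hector's share (₹168,000) is divided into 2 shares of ₹84,000: Uzoma and Yannick each take ₹84,000.
Zofia's share (₹168,000) is divided into 2 shares of ₹84,000: Sione and Isolde each take ₹84,000.

Yannick receives ₹84,000.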